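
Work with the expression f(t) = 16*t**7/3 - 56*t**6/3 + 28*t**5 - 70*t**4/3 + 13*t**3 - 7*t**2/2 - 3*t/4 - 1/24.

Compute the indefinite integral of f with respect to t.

F(t) = 2*t**8/3 - 8*t**7/3 + 14*t**6/3 - 14*t**5/3 + 13*t**4/4 - 7*t**3/6 - 3*t**2/8 - t/24 + C

The integrand splits into summands that can be handled one at a time.
Check: d/dt[2*t**8/3 - 8*t**7/3 + 14*t**6/3 - 14*t**5/3 + 13*t**4/4 - 7*t**3/6 - 3*t**2/8 - t/24] = 16*t**7/3 - 56*t**6/3 + 28*t**5 - 70*t**4/3 + 13*t**3 - 7*t**2/2 - 3*t/4 - 1/24 = f(t).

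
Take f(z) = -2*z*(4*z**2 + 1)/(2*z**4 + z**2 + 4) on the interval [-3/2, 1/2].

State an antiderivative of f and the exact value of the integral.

Antiderivative: F(z) = -log(2*z**4 + z**2 + 4); value = -log(35/8) + log(131/8)

The substitution u = 2*z**4 + z**2 + 4 works: f is exactly (dF/du)*(du/dz) for that inner function.
F(z) = -log(2*z**4 + z**2 + 4) is an antiderivative of f.
Check: d/dz[-log(2*z**4 + z**2 + 4)] = (-8*z**3 - 2*z)/(2*z**4 + z**2 + 4), which equals f(z).
F(1/2) = -log(35/8); F(-3/2) = -log(131/8).
Integral = F(1/2) - F(-3/2) = -log(35/8) + log(131/8).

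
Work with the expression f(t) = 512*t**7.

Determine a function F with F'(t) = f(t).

Whatever form F(t) takes, F'(t) = f(t) is non-negotiable.
Check: d/dt[64*t**8] = 512*t**7 = f(t).

An antiderivative is F(t) = 64*t**8.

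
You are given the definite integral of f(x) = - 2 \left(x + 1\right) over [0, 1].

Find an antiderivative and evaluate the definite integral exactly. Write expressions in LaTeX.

Antiderivative: F(x) = x \left(- x - 2\right); value = -3

Differentiate the proposed F(x) back; it has to land on f(x) exactly.
F(x) = x \left(- x - 2\right) is an antiderivative of f.
Check: d/dx[x \left(- x - 2\right)] = - 2 x - 2, which equals f(x).
F(1) = -3; F(0) = 0.
Integral = F(1) - F(0) = -3.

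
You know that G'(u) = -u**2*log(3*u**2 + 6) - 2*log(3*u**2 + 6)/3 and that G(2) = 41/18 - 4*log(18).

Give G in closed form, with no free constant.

The integrand splits into summands that can be handled one at a time.
A general antiderivative is 2*u**3/9 + (-u**3/3 - 2*u/3)*log(3*u**2 + 6) + C.
The condition gives C = 41/18 - 4*log(18) - (16/9 - 4*log(18)) = 1/2.
So G(u) = -u**3*log(3*u**2 + 6)/3 + 2*u**3/9 - 2*u*log(3*u**2 + 6)/3 + 1/2.
Check: d/du[-u**3*log(3*u**2 + 6)/3 + 2*u**3/9 - 2*u*log(3*u**2 + 6)/3 + 1/2] = -u**2*log(u**2 + 2) - u**2*log(3) - 2*log(u**2 + 2)/3 - 2*log(3)/3, which equals G'(u).

G(u) = -u**3*log(3*u**2 + 6)/3 + 2*u**3/9 - 2*u*log(3*u**2 + 6)/3 + 1/2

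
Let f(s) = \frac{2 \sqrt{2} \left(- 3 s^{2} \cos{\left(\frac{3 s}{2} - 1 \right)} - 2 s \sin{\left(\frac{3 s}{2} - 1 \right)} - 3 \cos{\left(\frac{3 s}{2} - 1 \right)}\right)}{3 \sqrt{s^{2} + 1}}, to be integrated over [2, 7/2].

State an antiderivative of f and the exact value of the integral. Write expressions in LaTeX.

Antiderivative: F(s) = - \frac{4 \sqrt{2 s^{2} + 2} \sin{\left(\frac{3 s}{2} - 1 \right)}}{3}; value = \frac{4 \sqrt{10} \sin{\left(2 \right)}}{3} - \frac{2 \sqrt{106} \sin{\left(\frac{17}{4} \right)}}{3}

Recognize the product-rule pattern: f = u'v + uv' with u = - \frac{4 \sqrt{2 s^{2} + 2}}{3}, v = \sin{\left(\frac{3 s}{2} - 1 \right)}, so integration by parts undoes it.
F(s) = - \frac{4 \sqrt{2 s^{2} + 2} \sin{\left(\frac{3 s}{2} - 1 \right)}}{3} is an antiderivative of f.
Check: d/ds[- \frac{4 \sqrt{2 s^{2} + 2} \sin{\left(\frac{3 s}{2} - 1 \right)}}{3}] = \frac{- 6 \sqrt{2} s^{2} \cos{\left(\frac{3 s}{2} - 1 \right)} - 4 \sqrt{2} s \sin{\left(\frac{3 s}{2} - 1 \right)} - 6 \sqrt{2} \cos{\left(\frac{3 s}{2} - 1 \right)}}{3 \sqrt{s^{2} + 1}}, which equals f(s).
F(7/2) = - \frac{2 \sqrt{106} \sin{\left(\frac{17}{4} \right)}}{3}; F(2) = - \frac{4 \sqrt{10} \sin{\left(2 \right)}}{3}.
Integral = F(7/2) - F(2) = \frac{4 \sqrt{10} \sin{\left(2 \right)}}{3} - \frac{2 \sqrt{106} \sin{\left(\frac{17}{4} \right)}}{3}.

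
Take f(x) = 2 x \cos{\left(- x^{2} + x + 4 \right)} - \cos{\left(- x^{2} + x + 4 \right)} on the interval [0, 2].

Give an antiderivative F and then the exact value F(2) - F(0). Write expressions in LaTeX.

Antiderivative: F(x) = - \sin{\left(- x^{2} + x + 4 \right)}; value = - \sin{\left(2 \right)} + \sin{\left(4 \right)}

The substitution u = - x^{2} + x + 4 works: f is exactly (dF/du)*(du/dx) for that inner function.
F(x) = - \sin{\left(- x^{2} + x + 4 \right)} is an antiderivative of f.
Check: d/dx[- \sin{\left(- x^{2} + x + 4 \right)}] = 2 x \cos{\left(- x^{2} + x + 4 \right)} - \cos{\left(- x^{2} + x + 4 \right)} = f(x).
F(2) = - \sin{\left(2 \right)}; F(0) = - \sin{\left(4 \right)}.
Integral = F(2) - F(0) = - \sin{\left(2 \right)} + \sin{\left(4 \right)}.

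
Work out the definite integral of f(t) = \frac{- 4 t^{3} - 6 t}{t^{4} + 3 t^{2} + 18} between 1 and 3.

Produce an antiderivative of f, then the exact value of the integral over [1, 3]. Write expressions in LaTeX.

The substitution u = \frac{t^{4}}{3} + t^{2} + 6 works: f is exactly (dF/du)*(du/dt) for that inner function.
F(t) = - \log{\left(\frac{t^{4}}{3} + t^{2} + 6 \right)} is an antiderivative of f.
Check: d/dt[- \log{\left(\frac{t^{4}}{3} + t^{2} + 6 \right)}] = \frac{- 4 t^{3} - 6 t}{t^{4} + 3 t^{2} + 18} = f(t).
F(3) = - \log{\left(42 \right)}; F(1) = - \log{\left(\frac{22}{3} \right)}.
Integral = F(3) - F(1) = - \log{\left(42 \right)} + \log{\left(\frac{22}{3} \right)}.

Antiderivative: F(t) = - \log{\left(\frac{t^{4}}{3} + t^{2} + 6 \right)}; value = - \log{\left(42 \right)} + \log{\left(\frac{22}{3} \right)}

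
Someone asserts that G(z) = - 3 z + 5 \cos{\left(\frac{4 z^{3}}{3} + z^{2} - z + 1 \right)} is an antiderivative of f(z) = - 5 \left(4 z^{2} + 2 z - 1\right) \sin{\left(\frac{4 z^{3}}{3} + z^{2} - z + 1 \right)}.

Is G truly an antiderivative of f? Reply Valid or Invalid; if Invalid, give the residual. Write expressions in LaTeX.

d/dz[G] = - 20 z^{2} \sin{\left(\frac{4 z^{3}}{3} + z^{2} - z + 1 \right)} - 10 z \sin{\left(\frac{4 z^{3}}{3} + z^{2} - z + 1 \right)} + 5 \sin{\left(\frac{4 z^{3}}{3} + z^{2} - z + 1 \right)} - 3
d/dz[G] - f(z) = -3 != 0.

Invalid: d/dz[G] - f = -3, which is not 0.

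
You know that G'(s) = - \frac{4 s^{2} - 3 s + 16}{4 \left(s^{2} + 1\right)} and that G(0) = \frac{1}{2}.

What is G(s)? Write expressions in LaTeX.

G(s) = - \frac{8 s - 3 \log{\left(s^{2} + 1 \right)} + 24 \operatorname{atan}{\left(s \right)} - 4}{8}

Check a candidate G(s) by differentiating: d/ds[G] must match the given G'(s).
A general antiderivative is - s + \frac{3 \log{\left(s^{2} + 1 \right)}}{8} - 3 \operatorname{atan}{\left(s \right)} + C.
The condition gives C = \frac{1}{2} - (0) = \frac{1}{2}.
So G(s) = - \frac{8 s - 3 \log{\left(s^{2} + 1 \right)} + 24 \operatorname{atan}{\left(s \right)} - 4}{8}.
Check: d/ds[- \frac{8 s - 3 \log{\left(s^{2} + 1 \right)} + 24 \operatorname{atan}{\left(s \right)} - 4}{8}] = \frac{- 4 s^{2} + 3 s - 16}{4 s^{2} + 4}, which equals G'(s).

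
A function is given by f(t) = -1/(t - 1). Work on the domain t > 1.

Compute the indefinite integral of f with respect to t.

Check any antiderivative F(t) by computing F'(t) and comparing it with f(t).
Check: d/dt[-log(t - 1)] = -1/(t - 1) = f(t).

F(t) = -log(t - 1) + C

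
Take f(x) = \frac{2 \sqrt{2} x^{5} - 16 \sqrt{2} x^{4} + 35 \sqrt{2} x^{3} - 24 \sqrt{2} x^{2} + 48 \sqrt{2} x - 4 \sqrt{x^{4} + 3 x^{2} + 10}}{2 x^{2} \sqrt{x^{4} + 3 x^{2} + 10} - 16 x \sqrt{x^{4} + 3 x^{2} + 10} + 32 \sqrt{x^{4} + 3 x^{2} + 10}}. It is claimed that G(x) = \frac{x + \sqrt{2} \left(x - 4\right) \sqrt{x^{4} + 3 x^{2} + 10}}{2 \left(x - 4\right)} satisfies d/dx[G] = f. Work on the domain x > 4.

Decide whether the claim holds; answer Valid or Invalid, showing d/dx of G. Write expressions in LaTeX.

Valid. The derivative of G reproduces f.

d/dx[G] = \frac{2 \sqrt{2} x^{5} - 16 \sqrt{2} x^{4} + 35 \sqrt{2} x^{3} - 24 \sqrt{2} x^{2} + 48 \sqrt{2} x - 4 \sqrt{x^{4} + 3 x^{2} + 10}}{2 x^{2} \sqrt{x^{4} + 3 x^{2} + 10} - 16 x \sqrt{x^{4} + 3 x^{2} + 10} + 32 \sqrt{x^{4} + 3 x^{2} + 10}}
This equals f(x) exactly, so the claim holds.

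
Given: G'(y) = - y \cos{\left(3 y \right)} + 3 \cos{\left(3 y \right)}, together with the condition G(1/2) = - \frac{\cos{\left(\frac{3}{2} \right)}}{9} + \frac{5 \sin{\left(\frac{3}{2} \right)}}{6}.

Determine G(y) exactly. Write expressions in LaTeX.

The integrand splits into summands that can be handled one at a time.
A general antiderivative is - \frac{y \sin{\left(3 y \right)}}{3} + \sin{\left(3 y \right)} - \frac{\cos{\left(3 y \right)}}{9} + C.
The condition gives C = - \frac{\cos{\left(\frac{3}{2} \right)}}{9} + \frac{5 \sin{\left(\frac{3}{2} \right)}}{6} - (- \frac{\cos{\left(\frac{3}{2} \right)}}{9} + \frac{5 \sin{\left(\frac{3}{2} \right)}}{6}) = 0.
So G(y) = - \frac{y \sin{\left(3 y \right)}}{3} + \sin{\left(3 y \right)} - \frac{\cos{\left(3 y \right)}}{9}.
Check: d/dy[- \frac{y \sin{\left(3 y \right)}}{3} + \sin{\left(3 y \right)} - \frac{\cos{\left(3 y \right)}}{9}] = - y \cos{\left(3 y \right)} + 3 \cos{\left(3 y \right)} = G'(y).

G(y) = - \frac{y \sin{\left(3 y \right)}}{3} + \sin{\left(3 y \right)} - \frac{\cos{\left(3 y \right)}}{9}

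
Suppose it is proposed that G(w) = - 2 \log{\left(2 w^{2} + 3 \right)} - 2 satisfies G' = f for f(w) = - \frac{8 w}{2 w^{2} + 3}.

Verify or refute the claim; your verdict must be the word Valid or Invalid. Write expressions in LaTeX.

d/dw[G] = - \frac{8 w}{2 w^{2} + 3}
This equals f(w) exactly, so the claim holds.

Valid: G'(w) = f(w).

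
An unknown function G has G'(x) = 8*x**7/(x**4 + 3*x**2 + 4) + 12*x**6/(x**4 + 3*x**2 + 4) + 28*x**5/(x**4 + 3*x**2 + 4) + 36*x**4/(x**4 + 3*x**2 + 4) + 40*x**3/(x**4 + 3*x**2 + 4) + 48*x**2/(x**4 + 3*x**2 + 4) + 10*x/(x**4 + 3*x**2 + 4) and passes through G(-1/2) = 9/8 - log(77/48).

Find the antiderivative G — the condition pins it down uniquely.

G(x) = 2*x**2*(x + 1)**2 - log(x**4/3 + x**2 + 4/3) + 1

The integrand splits into summands that can be handled one at a time.
A general antiderivative is (2*x**2 + 2*x)**2/2 - log(x**4/3 + x**2 + 4/3) + C.
The condition gives C = 9/8 - log(77/48) - (1/8 - log(77/48)) = 1.
So G(x) = 2*x**2*(x + 1)**2 - log(x**4/3 + x**2 + 4/3) + 1.
Check: d/dx[2*x**2*(x + 1)**2 - log(x**4/3 + x**2 + 4/3) + 1] = (8*x**7 + 12*x**6 + 28*x**5 + 36*x**4 + 40*x**3 + 48*x**2 + 10*x)/(x**4 + 3*x**2 + 4), which equals G'(x).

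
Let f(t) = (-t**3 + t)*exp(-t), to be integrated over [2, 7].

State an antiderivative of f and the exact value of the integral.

f has the shape u'v + uv' for u = t**3 + 3*t**2 + 5*t + 5 and v = exp(-t) — it is the derivative of the product u*v.
F(t) = (t**3 + 3*t**2 + 5*t + 5)*exp(-t) is an antiderivative of f.
Check: d/dt[(t**3 + 3*t**2 + 5*t + 5)*exp(-t)] = (-t**3 + t)*exp(-t) = f(t).
F(7) = 530*exp(-7); F(2) = 35*exp(-2).
Integral = F(7) - F(2) = -35*exp(-2) + 530*exp(-7).

Antiderivative: F(t) = (t**3 + 3*t**2 + 5*t + 5)*exp(-t); value = -35*exp(-2) + 530*exp(-7)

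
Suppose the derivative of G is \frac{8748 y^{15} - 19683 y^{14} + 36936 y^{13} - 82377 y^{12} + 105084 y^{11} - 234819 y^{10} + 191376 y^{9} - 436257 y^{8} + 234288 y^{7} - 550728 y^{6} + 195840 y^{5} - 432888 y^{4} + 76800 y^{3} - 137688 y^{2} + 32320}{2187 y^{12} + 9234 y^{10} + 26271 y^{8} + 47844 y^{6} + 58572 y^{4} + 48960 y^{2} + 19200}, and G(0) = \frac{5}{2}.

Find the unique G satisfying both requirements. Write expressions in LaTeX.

G(y) = y^{4} - 3 y^{3} + \frac{y}{3} + \frac{y}{\frac{y^{4}}{2} + \frac{y^{2}}{2} + \frac{4}{3}} + \frac{y}{\frac{3 y^{2}}{2} + \frac{5}{3}} + \frac{5}{2}

Check a candidate G(y) by differentiating: d/dy[G] must match the given G'(y).
A general antiderivative is y^{4} - 3 y^{3} + \frac{y}{3} + \frac{y}{\frac{y^{4}}{2} + \frac{y^{2}}{2} + \frac{4}{3}} + \frac{y}{\frac{3 y^{2}}{2} + \frac{5}{3}} + \frac{3}{2} + C.
The condition gives C = \frac{5}{2} - (\frac{3}{2}) = 1.
So G(y) = y^{4} - 3 y^{3} + \frac{y}{3} + \frac{y}{\frac{y^{4}}{2} + \frac{y^{2}}{2} + \frac{4}{3}} + \frac{y}{\frac{3 y^{2}}{2} + \frac{5}{3}} + \frac{5}{2}.
Check: d/dy[y^{4} - 3 y^{3} + \frac{y}{3} + \frac{y}{\frac{y^{4}}{2} + \frac{y^{2}}{2} + \frac{4}{3}} + \frac{y}{\frac{3 y^{2}}{2} + \frac{5}{3}} + \frac{5}{2}] = \frac{8748 y^{15} - 19683 y^{14} + 36936 y^{13} - 82377 y^{12} + 105084 y^{11} - 234819 y^{10} + 191376 y^{9} - 436257 y^{8} + 234288 y^{7} - 550728 y^{6} + 195840 y^{5} - 432888 y^{4} + 76800 y^{3} - 137688 y^{2} + 32320}{2187 y^{12} + 9234 y^{10} + 26271 y^{8} + 47844 y^{6} + 58572 y^{4} + 48960 y^{2} + 19200} = G'(y).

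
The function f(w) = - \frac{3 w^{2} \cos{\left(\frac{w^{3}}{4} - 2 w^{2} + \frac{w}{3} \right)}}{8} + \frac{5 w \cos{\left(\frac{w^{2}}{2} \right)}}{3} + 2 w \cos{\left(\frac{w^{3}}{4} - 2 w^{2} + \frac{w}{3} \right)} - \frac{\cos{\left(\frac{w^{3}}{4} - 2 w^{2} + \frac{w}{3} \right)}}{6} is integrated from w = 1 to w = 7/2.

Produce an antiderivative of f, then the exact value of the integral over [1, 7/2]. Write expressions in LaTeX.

The integrand splits into summands that can be handled one at a time.
F(w) = \frac{5 \sin{\left(\frac{w^{2}}{2} \right)}}{3} - \frac{\sin{\left(\frac{w^{3}}{4} - 2 w^{2} + \frac{w}{3} \right)}}{2} is an antiderivative of f.
Check: d/dw[\frac{5 \sin{\left(\frac{w^{2}}{2} \right)}}{3} - \frac{\sin{\left(\frac{w^{3}}{4} - 2 w^{2} + \frac{w}{3} \right)}}{2}] = - \frac{3 w^{2} \cos{\left(\frac{w^{3}}{4} - 2 w^{2} + \frac{w}{3} \right)}}{8} + \frac{5 w \cos{\left(\frac{w^{2}}{2} \right)}}{3} + 2 w \cos{\left(\frac{w^{3}}{4} - 2 w^{2} + \frac{w}{3} \right)} - \frac{\cos{\left(\frac{w^{3}}{4} - 2 w^{2} + \frac{w}{3} \right)}}{6} = f(w).
F(7/2) = \frac{5 \sin{\left(\frac{49}{8} \right)}}{3} + \frac{\sin{\left(\frac{1211}{96} \right)}}{2}; F(1) = \frac{\sin{\left(\frac{17}{12} \right)}}{2} + \frac{5 \sin{\left(\frac{1}{2} \right)}}{3}.
Integral = F(7/2) - F(1) = - \frac{5 \sin{\left(\frac{1}{2} \right)}}{3} - \frac{\sin{\left(\frac{17}{12} \right)}}{2} + \frac{5 \sin{\left(\frac{49}{8} \right)}}{3} + \frac{\sin{\left(\frac{1211}{96} \right)}}{2}.

Antiderivative: F(w) = \frac{5 \sin{\left(\frac{w^{2}}{2} \right)}}{3} - \frac{\sin{\left(\frac{w^{3}}{4} - 2 w^{2} + \frac{w}{3} \right)}}{2}; value = - \frac{5 \sin{\left(\frac{1}{2} \right)}}{3} - \frac{\sin{\left(\frac{17}{12} \right)}}{2} + \frac{5 \sin{\left(\frac{49}{8} \right)}}{3} + \frac{\sin{\left(\frac{1211}{96} \right)}}{2}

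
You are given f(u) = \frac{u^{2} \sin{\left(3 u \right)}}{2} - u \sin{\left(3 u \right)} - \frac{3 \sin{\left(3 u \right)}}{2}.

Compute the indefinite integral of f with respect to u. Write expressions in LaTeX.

F(u) = - \frac{u^{2} \cos{\left(3 u \right)}}{6} + \frac{u \sin{\left(3 u \right)}}{9} + \frac{u \cos{\left(3 u \right)}}{3} - \frac{\sin{\left(3 u \right)}}{9} + \frac{29 \cos{\left(3 u \right)}}{54} + C

The integrand splits into summands that can be handled one at a time.
Check: d/du[- \frac{u^{2} \cos{\left(3 u \right)}}{6} + \frac{u \sin{\left(3 u \right)}}{9} + \frac{u \cos{\left(3 u \right)}}{3} - \frac{\sin{\left(3 u \right)}}{9} + \frac{29 \cos{\left(3 u \right)}}{54}] = \frac{u^{2} \sin{\left(3 u \right)}}{2} - u \sin{\left(3 u \right)} - \frac{3 \sin{\left(3 u \right)}}{2} = f(u).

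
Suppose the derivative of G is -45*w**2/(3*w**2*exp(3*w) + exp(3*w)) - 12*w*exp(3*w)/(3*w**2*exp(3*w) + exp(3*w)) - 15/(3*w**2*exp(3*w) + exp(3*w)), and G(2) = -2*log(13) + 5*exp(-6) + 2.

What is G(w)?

Integrate term by term and add the pieces.
A general antiderivative is -2*log(3*w**2 + 1) + 5*exp(-3*w) + C.
The condition gives C = -2*log(13) + 5*exp(-6) + 2 - (-2*log(13) + 5*exp(-6)) = 2.
So G(w) = (-2*exp(3*w)*log(3*w**2 + 1) + 2*exp(3*w) + 5)*exp(-3*w).
Check: d/dw[(-2*exp(3*w)*log(3*w**2 + 1) + 2*exp(3*w) + 5)*exp(-3*w)] = (-45*w**2 - 12*w*exp(3*w) - 15)/(3*w**2*exp(3*w) + exp(3*w)), which equals G'(w).

G(w) = (-2*exp(3*w)*log(3*w**2 + 1) + 2*exp(3*w) + 5)*exp(-3*w)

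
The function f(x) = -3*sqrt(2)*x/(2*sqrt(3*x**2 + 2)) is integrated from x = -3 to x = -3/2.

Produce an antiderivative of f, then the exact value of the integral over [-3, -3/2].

Antiderivative: F(x) = -sqrt(3*x**2/2 + 1); value = -sqrt(70)/4 + sqrt(58)/2

The substitution u = 3*x**2/2 + 1 works: f is exactly (dF/du)*(du/dx) for that inner function.
F(x) = -sqrt(3*x**2/2 + 1) is an antiderivative of f.
Check: d/dx[-sqrt(3*x**2/2 + 1)] = -3*sqrt(2)*x/(2*sqrt(3*x**2 + 2)) = f(x).
F(-3/2) = -sqrt(70)/4; F(-3) = -sqrt(58)/2.
Integral = F(-3/2) - F(-3) = -sqrt(70)/4 + sqrt(58)/2.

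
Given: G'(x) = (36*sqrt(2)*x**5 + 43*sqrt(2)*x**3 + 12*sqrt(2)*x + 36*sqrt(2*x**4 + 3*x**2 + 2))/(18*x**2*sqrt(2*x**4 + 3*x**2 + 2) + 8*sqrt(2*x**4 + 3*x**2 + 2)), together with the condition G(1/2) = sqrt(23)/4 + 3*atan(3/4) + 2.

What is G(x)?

G(x) = (sqrt(2)*sqrt(2*x**4 + 3*x**2 + 2) + 6*atan(3*x/2) + 4)/2

A candidate passes only if d/dx[G] lands on the given G'(x) exactly.
A general antiderivative is sqrt(x**4 + 3*x**2/2 + 1) + 3*atan(3*x/2) + C.
The condition gives C = sqrt(23)/4 + 3*atan(3/4) + 2 - (sqrt(23)/4 + 3*atan(3/4)) = 2.
So G(x) = (sqrt(2)*sqrt(2*x**4 + 3*x**2 + 2) + 6*atan(3*x/2) + 4)/2.
Check: d/dx[(sqrt(2)*sqrt(2*x**4 + 3*x**2 + 2) + 6*atan(3*x/2) + 4)/2] = (36*sqrt(2)*x**5 + 43*sqrt(2)*x**3 + 12*sqrt(2)*x + 36*sqrt(2*x**4 + 3*x**2 + 2))/(18*x**2*sqrt(2*x**4 + 3*x**2 + 2) + 8*sqrt(2*x**4 + 3*x**2 + 2)) = G'(x).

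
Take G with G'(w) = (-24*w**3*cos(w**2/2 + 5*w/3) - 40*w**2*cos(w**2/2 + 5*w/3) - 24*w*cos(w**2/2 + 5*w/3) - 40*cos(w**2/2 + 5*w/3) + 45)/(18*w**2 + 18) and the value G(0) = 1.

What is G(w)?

G(w) = (-8*sin(w**2/2 + 5*w/3) + 15*atan(w) + 6)/6

A candidate passes only if d/dw[G] lands on the given G'(w) exactly.
A general antiderivative is -4*sin(w**2/2 + 5*w/3)/3 + 5*atan(w)/2 + C.
The condition gives C = 1 - (0) = 1.
So G(w) = (-8*sin(w**2/2 + 5*w/3) + 15*atan(w) + 6)/6.
Check: d/dw[(-8*sin(w**2/2 + 5*w/3) + 15*atan(w) + 6)/6] = (-24*w**3*cos(w**2/2 + 5*w/3) - 40*w**2*cos(w**2/2 + 5*w/3) - 24*w*cos(w**2/2 + 5*w/3) - 40*cos(w**2/2 + 5*w/3) + 45)/(18*w**2 + 18) = G'(w).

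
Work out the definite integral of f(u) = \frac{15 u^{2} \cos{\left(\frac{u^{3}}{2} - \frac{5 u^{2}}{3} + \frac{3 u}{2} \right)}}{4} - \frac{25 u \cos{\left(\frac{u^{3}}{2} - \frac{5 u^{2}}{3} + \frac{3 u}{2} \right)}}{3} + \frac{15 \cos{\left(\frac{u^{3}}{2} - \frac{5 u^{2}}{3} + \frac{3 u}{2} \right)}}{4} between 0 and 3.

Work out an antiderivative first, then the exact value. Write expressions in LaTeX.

The substitution w = \frac{u^{3}}{2} - \frac{5 u^{2}}{3} + \frac{3 u}{2} works: f is exactly (dF/dw)*(dw/du) for that inner function.
F(u) = \frac{5 \sin{\left(\frac{u^{3}}{2} - \frac{5 u^{2}}{3} + \frac{3 u}{2} \right)}}{2} is an antiderivative of f.
Check: d/du[\frac{5 \sin{\left(\frac{u^{3}}{2} - \frac{5 u^{2}}{3} + \frac{3 u}{2} \right)}}{2}] = \frac{15 u^{2} \cos{\left(\frac{u^{3}}{2} - \frac{5 u^{2}}{3} + \frac{3 u}{2} \right)}}{4} - \frac{25 u \cos{\left(\frac{u^{3}}{2} - \frac{5 u^{2}}{3} + \frac{3 u}{2} \right)}}{3} + \frac{15 \cos{\left(\frac{u^{3}}{2} - \frac{5 u^{2}}{3} + \frac{3 u}{2} \right)}}{4} = f(u).
F(3) = \frac{5 \sin{\left(3 \right)}}{2}; F(0) = 0.
Integral = F(3) - F(0) = \frac{5 \sin{\left(3 \right)}}{2}.

Antiderivative: F(u) = \frac{5 \sin{\left(\frac{u^{3}}{2} - \frac{5 u^{2}}{3} + \frac{3 u}{2} \right)}}{2}; value = \frac{5 \sin{\left(3 \right)}}{2}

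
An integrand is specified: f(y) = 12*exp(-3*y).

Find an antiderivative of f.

An antiderivative is F(y) = -4*exp(-3*y).

An antiderivative F(y) passes only if d/dy[F] lands on f(y) exactly.
Check: d/dy[-4*exp(-3*y)] = 12*exp(-3*y) = f(y).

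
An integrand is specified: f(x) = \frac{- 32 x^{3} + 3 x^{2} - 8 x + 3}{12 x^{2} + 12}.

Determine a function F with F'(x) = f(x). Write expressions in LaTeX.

An antiderivative is F(x) = - \frac{4 x^{2}}{3} + \frac{x}{4} + \log{\left(x^{2} + 1 \right)}.

Recover f(x) by differentiating a candidate F(x); any mismatch rules it out.
Check: d/dx[- \frac{4 x^{2}}{3} + \frac{x}{4} + \log{\left(x^{2} + 1 \right)}] = \frac{- 32 x^{3} + 3 x^{2} - 8 x + 3}{12 x^{2} + 12} = f(x).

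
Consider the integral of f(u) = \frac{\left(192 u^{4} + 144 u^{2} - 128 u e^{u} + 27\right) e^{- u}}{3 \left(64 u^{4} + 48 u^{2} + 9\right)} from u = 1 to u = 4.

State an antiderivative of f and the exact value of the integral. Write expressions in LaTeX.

Antiderivative: F(u) = \frac{- 24 u^{2} + 8 e^{u} - 9}{24 u^{2} e^{u} + 9 e^{u}}; value = - \frac{320}{1441} - e^{-4} + e^{-1}

Any candidate F(u) must reproduce f(u) exactly when differentiated.
F(u) = \frac{- 24 u^{2} + 8 e^{u} - 9}{24 u^{2} e^{u} + 9 e^{u}} is an antiderivative of f.
Check: d/du[\frac{- 24 u^{2} + 8 e^{u} - 9}{24 u^{2} e^{u} + 9 e^{u}}] = \frac{192 u^{4} + 144 u^{2} - 128 u e^{u} + 27}{192 u^{4} e^{u} + 144 u^{2} e^{u} + 27 e^{u}}, which equals f(u).
F(4) = \frac{8}{393} - e^{-4}; F(1) = \frac{8}{33} - e^{-1}.
Integral = F(4) - F(1) = - \frac{320}{1441} - e^{-4} + e^{-1}.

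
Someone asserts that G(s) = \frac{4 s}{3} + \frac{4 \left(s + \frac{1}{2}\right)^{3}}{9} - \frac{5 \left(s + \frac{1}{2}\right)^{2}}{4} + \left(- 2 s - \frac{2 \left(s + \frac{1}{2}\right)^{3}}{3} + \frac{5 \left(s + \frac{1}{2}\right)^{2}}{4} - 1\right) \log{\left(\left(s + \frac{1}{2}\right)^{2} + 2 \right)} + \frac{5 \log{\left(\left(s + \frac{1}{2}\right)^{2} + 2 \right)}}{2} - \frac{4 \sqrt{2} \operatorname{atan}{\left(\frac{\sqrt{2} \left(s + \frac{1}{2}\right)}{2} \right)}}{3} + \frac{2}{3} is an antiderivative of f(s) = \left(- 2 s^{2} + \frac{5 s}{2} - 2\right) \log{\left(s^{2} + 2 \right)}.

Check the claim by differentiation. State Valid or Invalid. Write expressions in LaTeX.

d/ds[G] = - 2 s^{2} \log{\left(s^{2} + s + \frac{9}{4} \right)} + \frac{s \log{\left(s^{2} + s + \frac{9}{4} \right)}}{2} - \frac{5 \log{\left(s^{2} + s + \frac{9}{4} \right)}}{4}
d/ds[G] - f(s) = 2 s^{2} \log{\left(s^{2} + 2 \right)} - 2 s^{2} \log{\left(s^{2} + s + \frac{9}{4} \right)} - \frac{5 s \log{\left(s^{2} + 2 \right)}}{2} + \frac{s \log{\left(s^{2} + s + \frac{9}{4} \right)}}{2} + 2 \log{\left(s^{2} + 2 \right)} - \frac{5 \log{\left(s^{2} + s + \frac{9}{4} \right)}}{4} != 0.

Invalid: d/ds[G] - f = 2 s^{2} \log{\left(s^{2} + 2 \right)} - 2 s^{2} \log{\left(s^{2} + s + \frac{9}{4} \right)} - \frac{5 s \log{\left(s^{2} + 2 \right)}}{2} + \frac{s \log{\left(s^{2} + s + \frac{9}{4} \right)}}{2} + 2 \log{\left(s^{2} + 2 \right)} - \frac{5 \log{\left(s^{2} + s + \frac{9}{4} \right)}}{4}, which is not 0.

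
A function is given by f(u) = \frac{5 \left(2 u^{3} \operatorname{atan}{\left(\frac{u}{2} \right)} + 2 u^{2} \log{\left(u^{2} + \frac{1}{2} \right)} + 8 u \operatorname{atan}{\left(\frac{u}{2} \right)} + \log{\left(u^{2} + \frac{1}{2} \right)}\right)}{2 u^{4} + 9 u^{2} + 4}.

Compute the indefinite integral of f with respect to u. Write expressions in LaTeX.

F(u) = \frac{5 \log{\left(u^{2} + \frac{1}{2} \right)} \operatorname{atan}{\left(\frac{u}{2} \right)}}{2} + C

Recognize the product-rule pattern: f = v'r + vr' with v = \frac{5 \operatorname{atan}{\left(\frac{u}{2} \right)}}{2}, r = \log{\left(u^{2} + \frac{1}{2} \right)}, so integration by parts undoes it.
Check: d/du[\frac{5 \log{\left(u^{2} + \frac{1}{2} \right)} \operatorname{atan}{\left(\frac{u}{2} \right)}}{2}] = \frac{10 u^{3} \operatorname{atan}{\left(\frac{u}{2} \right)} + 10 u^{2} \log{\left(u^{2} + \frac{1}{2} \right)} + 40 u \operatorname{atan}{\left(\frac{u}{2} \right)} + 5 \log{\left(u^{2} + \frac{1}{2} \right)}}{2 u^{4} + 9 u^{2} + 4}, which equals f(u).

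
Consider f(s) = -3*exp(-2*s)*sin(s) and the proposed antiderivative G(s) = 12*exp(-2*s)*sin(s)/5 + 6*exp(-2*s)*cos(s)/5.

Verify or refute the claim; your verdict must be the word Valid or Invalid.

d/ds[G] = -6*exp(-2*s)*sin(s)
d/ds[G] - f(s) = -3*exp(-2*s)*sin(s) != 0.

Invalid: d/ds[G] - f = -3*exp(-2*s)*sin(s), which is not 0.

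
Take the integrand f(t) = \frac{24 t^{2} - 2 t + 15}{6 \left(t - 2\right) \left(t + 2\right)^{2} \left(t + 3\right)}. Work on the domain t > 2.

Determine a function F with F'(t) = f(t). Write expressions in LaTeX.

An antiderivative is F(t) = \frac{107 \left(t + 2\right) \log{\left(t - 2 \right)} + 3685 \left(t + 2\right) \log{\left(t + 2 \right)} - 3792 \left(t + 2\right) \log{\left(t + 3 \right)} + 2300}{480 \left(t + 2\right)}.

Factor the denominator (6 \left(t - 2\right) \left(t + 2\right)^{2} \left(t + 3\right)) and decompose: f = - \frac{79}{10 \left(t + 3\right)} + \frac{737}{96 \left(t + 2\right)} - \frac{115}{24 \left(t + 2\right)^{2}} + \frac{107}{480 \left(t - 2\right)}; each piece integrates to a log, atan, or power term.
Check: d/dt[\frac{107 \left(t + 2\right) \log{\left(t - 2 \right)} + 3685 \left(t + 2\right) \log{\left(t + 2 \right)} - 3792 \left(t + 2\right) \log{\left(t + 3 \right)} + 2300}{480 \left(t + 2\right)}] = \frac{24 t^{2} - 2 t + 15}{6 t^{4} + 30 t^{3} + 12 t^{2} - 120 t - 144}, which equals f(t).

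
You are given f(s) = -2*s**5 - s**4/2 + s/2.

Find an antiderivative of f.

Integrate term by term and add the pieces.
Check: d/ds[-s**6/3 - s**5/10 + s**2/4] = -2*s**5 - s**4/2 + s/2 = f(s).

An antiderivative is F(s) = -s**6/3 - s**5/10 + s**2/4.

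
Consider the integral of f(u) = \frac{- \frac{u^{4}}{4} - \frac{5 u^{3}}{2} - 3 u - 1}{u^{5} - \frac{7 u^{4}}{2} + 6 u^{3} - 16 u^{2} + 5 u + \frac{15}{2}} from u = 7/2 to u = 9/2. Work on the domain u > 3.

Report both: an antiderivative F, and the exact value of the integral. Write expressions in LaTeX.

The denominator factors as 2 \left(u - 3\right) \left(u - 1\right) \left(2 u + 1\right) \left(u^{2} + 5\right); partial fractions split f into directly integrable pieces: \frac{202 u - 437}{588 \left(u^{2} + 5\right)} + \frac{17}{294 \left(2 u + 1\right)} + \frac{3}{8 \left(u - 1\right)} - \frac{391}{392 \left(u - 3\right)}.
F(u) = \frac{- 5865 \log{\left(u - 3 \right)} + 2205 \log{\left(u - 1 \right)} + 170 \log{\left(u + \frac{1}{2} \right)} + 1010 \log{\left(u^{2} + 5 \right)} - 874 \sqrt{5} \operatorname{atan}{\left(\frac{\sqrt{5} u}{5} \right)}}{5880} is an antiderivative of f.
Check: d/du[\frac{- 5865 \log{\left(u - 3 \right)} + 2205 \log{\left(u - 1 \right)} + 170 \log{\left(u + \frac{1}{2} \right)} + 1010 \log{\left(u^{2} + 5 \right)} - 874 \sqrt{5} \operatorname{atan}{\left(\frac{\sqrt{5} u}{5} \right)}}{5880}] = \frac{- u^{4} - 10 u^{3} - 12 u - 4}{4 u^{5} - 14 u^{4} + 24 u^{3} - 64 u^{2} + 20 u + 30}, which equals f(u).
F(9/2) = - \frac{391 \log{\left(\frac{3}{2} \right)}}{392} - \frac{437 \sqrt{5} \operatorname{atan}{\left(\frac{9 \sqrt{5}}{10} \right)}}{2940} + \frac{17 \log{\left(5 \right)}}{588} + \frac{3 \log{\left(\frac{7}{2} \right)}}{8} + \frac{101 \log{\left(\frac{101}{4} \right)}}{588}; F(7/2) = - \frac{437 \sqrt{5} \operatorname{atan}{\left(\frac{7 \sqrt{5}}{10} \right)}}{2940} + \frac{17 \log{\left(4 \right)}}{588} + \frac{3 \log{\left(\frac{5}{2} \right)}}{8} + \frac{101 \log{\left(\frac{69}{4} \right)}}{588} + \frac{391 \log{\left(2 \right)}}{392}.
Integral = F(9/2) - F(7/2) = - \frac{391 \log{\left(2 \right)}}{392} - \frac{101 \log{\left(\frac{69}{4} \right)}}{588} - \frac{391 \log{\left(\frac{3}{2} \right)}}{392} - \frac{437 \sqrt{5} \operatorname{atan}{\left(\frac{9 \sqrt{5}}{10} \right)}}{2940} - \frac{3 \log{\left(\frac{5}{2} \right)}}{8} - \frac{17 \log{\left(4 \right)}}{588} + \frac{17 \log{\left(5 \right)}}{588} + \frac{437 \sqrt{5} \operatorname{atan}{\left(\frac{7 \sqrt{5}}{10} \right)}}{2940} + \frac{3 \log{\left(\frac{7}{2} \right)}}{8} + \frac{101 \log{\left(\frac{101}{4} \right)}}{588}.

Antiderivative: F(u) = \frac{- 5865 \log{\left(u - 3 \right)} + 2205 \log{\left(u - 1 \right)} + 170 \log{\left(u + \frac{1}{2} \right)} + 1010 \log{\left(u^{2} + 5 \right)} - 874 \sqrt{5} \operatorname{atan}{\left(\frac{\sqrt{5} u}{5} \right)}}{5880}; value = - \frac{391 \log{\left(2 \right)}}{392} - \frac{101 \log{\left(\frac{69}{4} \right)}}{588} - \frac{391 \log{\left(\frac{3}{2} \right)}}{392} - \frac{437 \sqrt{5} \operatorname{atan}{\left(\frac{9 \sqrt{5}}{10} \right)}}{2940} - \frac{3 \log{\left(\frac{5}{2} \right)}}{8} - \frac{17 \log{\left(4 \right)}}{588} + \frac{17 \log{\left(5 \right)}}{588} + \frac{437 \sqrt{5} \operatorname{atan}{\left(\frac{7 \sqrt{5}}{10} \right)}}{2940} + \frac{3 \log{\left(\frac{7}{2} \right)}}{8} + \frac{101 \log{\left(\frac{101}{4} \right)}}{588}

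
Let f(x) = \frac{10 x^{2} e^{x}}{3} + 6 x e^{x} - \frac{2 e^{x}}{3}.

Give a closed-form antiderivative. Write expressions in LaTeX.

Recognize the product-rule pattern: f = u'v + uv' with u = \frac{10 x^{2}}{3} - \frac{2 x}{3}, v = e^{x}, so integration by parts undoes it.
Check: d/dx[\frac{2 x \left(5 x - 1\right) e^{x}}{3}] = \frac{10 x^{2} e^{x}}{3} + 6 x e^{x} - \frac{2 e^{x}}{3} = f(x).

An antiderivative is F(x) = \frac{2 x \left(5 x - 1\right) e^{x}}{3}.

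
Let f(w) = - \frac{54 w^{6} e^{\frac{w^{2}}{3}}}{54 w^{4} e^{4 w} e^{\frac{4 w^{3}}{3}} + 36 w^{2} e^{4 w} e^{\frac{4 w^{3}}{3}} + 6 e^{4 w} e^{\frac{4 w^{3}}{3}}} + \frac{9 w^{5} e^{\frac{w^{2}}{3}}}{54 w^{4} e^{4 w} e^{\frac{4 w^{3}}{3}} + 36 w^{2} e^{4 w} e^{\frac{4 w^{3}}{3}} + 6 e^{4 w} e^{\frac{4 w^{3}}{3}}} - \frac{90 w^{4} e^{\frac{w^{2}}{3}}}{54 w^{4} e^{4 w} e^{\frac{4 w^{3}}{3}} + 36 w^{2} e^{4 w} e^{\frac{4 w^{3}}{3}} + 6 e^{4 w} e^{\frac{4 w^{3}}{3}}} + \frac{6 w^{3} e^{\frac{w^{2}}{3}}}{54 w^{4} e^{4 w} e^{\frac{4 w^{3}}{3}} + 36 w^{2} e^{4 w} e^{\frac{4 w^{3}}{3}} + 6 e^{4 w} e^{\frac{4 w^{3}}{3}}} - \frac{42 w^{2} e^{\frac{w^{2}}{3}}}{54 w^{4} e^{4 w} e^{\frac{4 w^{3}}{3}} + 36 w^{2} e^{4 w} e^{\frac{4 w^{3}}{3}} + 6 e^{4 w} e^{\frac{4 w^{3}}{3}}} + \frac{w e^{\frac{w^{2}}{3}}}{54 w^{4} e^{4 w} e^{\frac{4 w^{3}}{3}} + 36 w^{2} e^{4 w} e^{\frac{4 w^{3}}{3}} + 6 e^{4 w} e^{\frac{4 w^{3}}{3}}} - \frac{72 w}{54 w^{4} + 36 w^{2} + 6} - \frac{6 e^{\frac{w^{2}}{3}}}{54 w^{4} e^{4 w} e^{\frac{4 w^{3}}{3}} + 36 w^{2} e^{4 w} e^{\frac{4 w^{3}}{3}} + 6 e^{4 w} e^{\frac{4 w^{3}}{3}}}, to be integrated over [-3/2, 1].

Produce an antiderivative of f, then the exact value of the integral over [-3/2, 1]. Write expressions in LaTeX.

The integrand splits into summands that can be handled one at a time.
F(w) = \frac{3 w^{2} e^{- 4 w} e^{\frac{w^{2}}{3}} e^{- \frac{4 w^{3}}{3}} + 8 + e^{- 4 w} e^{\frac{w^{2}}{3}} e^{- \frac{4 w^{3}}{3}}}{4 \left(3 w^{2} + 1\right)} is an antiderivative of f.
Check: d/dw[\frac{3 w^{2} e^{- 4 w} e^{\frac{w^{2}}{3}} e^{- \frac{4 w^{3}}{3}} + 8 + e^{- 4 w} e^{\frac{w^{2}}{3}} e^{- \frac{4 w^{3}}{3}}}{4 \left(3 w^{2} + 1\right)}] = \frac{- 54 w^{6} e^{\frac{w^{2}}{3}} + 9 w^{5} e^{\frac{w^{2}}{3}} - 90 w^{4} e^{\frac{w^{2}}{3}} + 6 w^{3} e^{\frac{w^{2}}{3}} - 42 w^{2} e^{\frac{w^{2}}{3}} - 72 w e^{4 w} e^{\frac{4 w^{3}}{3}} + w e^{\frac{w^{2}}{3}} - 6 e^{\frac{w^{2}}{3}}}{54 w^{4} e^{4 w} e^{\frac{4 w^{3}}{3}} + 36 w^{2} e^{4 w} e^{\frac{4 w^{3}}{3}} + 6 e^{4 w} e^{\frac{4 w^{3}}{3}}}, which equals f(w).
F(1) = \frac{1}{4 e^{5}} + \frac{1}{2}; F(-3/2) = \frac{8}{31} + \frac{e^{\frac{45}{4}}}{4}.
Integral = F(1) - F(-3/2) = - \frac{e^{\frac{45}{4}}}{4} + \frac{1}{4 e^{5}} + \frac{15}{62}.

Antiderivative: F(w) = \frac{3 w^{2} e^{- 4 w} e^{\frac{w^{2}}{3}} e^{- \frac{4 w^{3}}{3}} + 8 + e^{- 4 w} e^{\frac{w^{2}}{3}} e^{- \frac{4 w^{3}}{3}}}{4 \left(3 w^{2} + 1\right)}; value = - \frac{e^{\frac{45}{4}}}{4} + \frac{1}{4 e^{5}} + \frac{15}{62}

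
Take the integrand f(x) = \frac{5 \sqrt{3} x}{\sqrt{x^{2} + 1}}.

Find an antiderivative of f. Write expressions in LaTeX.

An antiderivative is F(x) = 5 \sqrt{3 x^{2} + 3}.

f matches the chain-rule pattern g'(h)*h' with inner function h(x) = 3 x^{2} + 3; substituting u = h(x) collapses the integral.
Check: d/dx[5 \sqrt{3 x^{2} + 3}] = \frac{5 \sqrt{3} x}{\sqrt{x^{2} + 1}} = f(x).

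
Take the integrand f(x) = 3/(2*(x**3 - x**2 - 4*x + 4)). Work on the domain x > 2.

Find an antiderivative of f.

The denominator factors as 2*(x - 2)*(x - 1)*(x + 2); partial fractions split f into directly integrable pieces: 1/(8*(x + 2)) - 1/(2*(x - 1)) + 3/(8*(x - 2)).
Check: d/dx[(3*log(x - 2) - 4*log(x - 1) + log(x + 2))/8] = 3/(2*x**3 - 2*x**2 - 8*x + 8), which equals f(x).

An antiderivative is F(x) = (3*log(x - 2) - 4*log(x - 1) + log(x + 2))/8.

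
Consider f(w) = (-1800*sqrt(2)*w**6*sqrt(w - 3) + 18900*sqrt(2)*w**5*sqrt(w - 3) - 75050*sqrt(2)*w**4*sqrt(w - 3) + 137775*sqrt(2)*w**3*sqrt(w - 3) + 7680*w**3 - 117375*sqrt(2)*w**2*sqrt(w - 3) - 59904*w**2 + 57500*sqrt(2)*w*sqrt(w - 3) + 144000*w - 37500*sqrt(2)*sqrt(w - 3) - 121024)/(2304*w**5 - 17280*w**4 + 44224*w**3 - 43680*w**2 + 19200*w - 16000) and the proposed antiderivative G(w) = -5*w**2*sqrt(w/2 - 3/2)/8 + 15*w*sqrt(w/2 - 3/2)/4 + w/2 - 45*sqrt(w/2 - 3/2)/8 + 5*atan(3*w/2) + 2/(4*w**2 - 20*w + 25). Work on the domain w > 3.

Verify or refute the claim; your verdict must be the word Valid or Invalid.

Invalid: d/dw[G] - f = 1/2, which is not 0.

d/dw[G] = (-1800*sqrt(2)*w**7 + 24300*sqrt(2)*w**6 + 1152*w**5*sqrt(w - 3) - 131750*sqrt(2)*w**5 - 8640*w**4*sqrt(w - 3) + 362925*sqrt(2)*w**4 + 29792*w**3*sqrt(w - 3) - 530700*sqrt(2)*w**3 - 81744*w**2*sqrt(w - 3) + 409625*sqrt(2)*w**2 + 153600*w*sqrt(w - 3) - 210000*sqrt(2)*w - 129024*sqrt(w - 3) + 112500*sqrt(2))/(2304*w**5*sqrt(w - 3) - 17280*w**4*sqrt(w - 3) + 44224*w**3*sqrt(w - 3) - 43680*w**2*sqrt(w - 3) + 19200*w*sqrt(w - 3) - 16000*sqrt(w - 3))
d/dw[G] - f(w) = 1/2 != 0.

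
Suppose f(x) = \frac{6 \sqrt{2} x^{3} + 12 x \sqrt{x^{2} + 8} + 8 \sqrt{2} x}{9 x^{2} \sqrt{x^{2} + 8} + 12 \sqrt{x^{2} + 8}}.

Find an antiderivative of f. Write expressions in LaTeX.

An antiderivative is F(x) = \frac{4 \sqrt{\frac{x^{2}}{2} + 4}}{3} + \frac{2 \log{\left(x^{2} + \frac{4}{3} \right)}}{3}.

For F(x) to be correct the identity F'(x) - f(x) = 0 must hold.
Check: d/dx[\frac{4 \sqrt{\frac{x^{2}}{2} + 4}}{3} + \frac{2 \log{\left(x^{2} + \frac{4}{3} \right)}}{3}] = \frac{6 \sqrt{2} x^{3} + 12 x \sqrt{x^{2} + 8} + 8 \sqrt{2} x}{9 x^{2} \sqrt{x^{2} + 8} + 12 \sqrt{x^{2} + 8}} = f(x).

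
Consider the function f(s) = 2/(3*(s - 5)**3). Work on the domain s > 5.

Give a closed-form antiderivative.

A candidate is checked by its d/ds: the result must match f(s).
Check: d/ds[-1/(3*(s - 5)**2)] = 2/(3*s**3 - 45*s**2 + 225*s - 375), which equals f(s).

An antiderivative is F(s) = -1/(3*(s - 5)**2).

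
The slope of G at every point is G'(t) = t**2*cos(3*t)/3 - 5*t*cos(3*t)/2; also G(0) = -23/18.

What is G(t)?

G(t) = t**2*sin(3*t)/9 - 5*t*sin(3*t)/6 + 2*t*cos(3*t)/27 - 2*sin(3*t)/81 - 5*cos(3*t)/18 - 1

The integrand splits into summands that can be handled one at a time.
A general antiderivative is t**2*sin(3*t)/9 - 5*t*sin(3*t)/6 + 2*t*cos(3*t)/27 - 2*sin(3*t)/81 - 5*cos(3*t)/18 + C.
The condition gives C = -23/18 - (-5/18) = -1.
So G(t) = t**2*sin(3*t)/9 - 5*t*sin(3*t)/6 + 2*t*cos(3*t)/27 - 2*sin(3*t)/81 - 5*cos(3*t)/18 - 1.
Check: d/dt[t**2*sin(3*t)/9 - 5*t*sin(3*t)/6 + 2*t*cos(3*t)/27 - 2*sin(3*t)/81 - 5*cos(3*t)/18 - 1] = t**2*cos(3*t)/3 - 5*t*cos(3*t)/2 = G'(t).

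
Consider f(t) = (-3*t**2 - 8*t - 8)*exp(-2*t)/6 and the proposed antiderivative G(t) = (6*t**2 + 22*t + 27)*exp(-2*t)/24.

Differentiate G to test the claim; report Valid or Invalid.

Valid. The derivative of G reproduces f.

d/dt[G] = (-3*t**2 - 8*t - 8)*exp(-2*t)/6
This equals f(t) exactly, so the claim holds.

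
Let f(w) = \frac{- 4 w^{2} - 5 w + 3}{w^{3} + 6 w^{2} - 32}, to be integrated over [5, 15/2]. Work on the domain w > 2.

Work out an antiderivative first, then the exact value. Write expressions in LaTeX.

The denominator factors as \left(w - 2\right) \left(w + 4\right)^{2}; partial fractions split f into directly integrable pieces: - \frac{121}{36 \left(w + 4\right)} + \frac{41}{6 \left(w + 4\right)^{2}} - \frac{23}{36 \left(w - 2\right)}.
F(w) = - \frac{23 \log{\left(w - 2 \right)}}{36} - \frac{121 \log{\left(w + 4 \right)}}{36} - \frac{41}{6 w + 24} is an antiderivative of f.
Check: d/dw[- \frac{23 \log{\left(w - 2 \right)}}{36} - \frac{121 \log{\left(w + 4 \right)}}{36} - \frac{41}{6 w + 24}] = \frac{- 4 w^{2} - 5 w + 3}{w^{3} + 6 w^{2} - 32} = f(w).
F(15/2) = - \frac{121 \log{\left(\frac{23}{2} \right)}}{36} - \frac{23 \log{\left(\frac{11}{2} \right)}}{36} - \frac{41}{69}; F(5) = - \frac{121 \log{\left(9 \right)}}{36} - \frac{41}{54} - \frac{23 \log{\left(3 \right)}}{36}.
Integral = F(15/2) - F(5) = - \frac{121 \log{\left(\frac{23}{2} \right)}}{36} - \frac{23 \log{\left(\frac{11}{2} \right)}}{36} + \frac{205}{1242} + \frac{23 \log{\left(3 \right)}}{36} + \frac{121 \log{\left(9 \right)}}{36}.

Antiderivative: F(w) = - \frac{23 \log{\left(w - 2 \right)}}{36} - \frac{121 \log{\left(w + 4 \right)}}{36} - \frac{41}{6 w + 24}; value = - \frac{121 \log{\left(\frac{23}{2} \right)}}{36} - \frac{23 \log{\left(\frac{11}{2} \right)}}{36} + \frac{205}{1242} + \frac{23 \log{\left(3 \right)}}{36} + \frac{121 \log{\left(9 \right)}}{36}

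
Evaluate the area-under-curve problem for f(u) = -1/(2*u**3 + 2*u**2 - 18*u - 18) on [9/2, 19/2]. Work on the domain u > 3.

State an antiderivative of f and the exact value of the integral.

Antiderivative: F(u) = -log(u - 3)/48 + log(u + 1)/16 - log(u + 3)/24; value = -log(11/2)/16 - log(25/2)/24 - log(13/2)/48 + log(3/2)/48 + log(15/2)/24 + log(21/2)/16

Factor the denominator (2*(u - 3)*(u + 1)*(u + 3)) and decompose: f = -1/(24*(u + 3)) + 1/(16*(u + 1)) - 1/(48*(u - 3)); each piece integrates to a log, atan, or power term.
F(u) = -log(u - 3)/48 + log(u + 1)/16 - log(u + 3)/24 is an antiderivative of f.
Check: d/du[-log(u - 3)/48 + log(u + 1)/16 - log(u + 3)/24] = -1/(2*u**3 + 2*u**2 - 18*u - 18) = f(u).
F(19/2) = -log(25/2)/24 - log(13/2)/48 + log(21/2)/16; F(9/2) = -log(15/2)/24 - log(3/2)/48 + log(11/2)/16.
Integral = F(19/2) - F(9/2) = -log(11/2)/16 - log(25/2)/24 - log(13/2)/48 + log(3/2)/48 + log(15/2)/24 + log(21/2)/16.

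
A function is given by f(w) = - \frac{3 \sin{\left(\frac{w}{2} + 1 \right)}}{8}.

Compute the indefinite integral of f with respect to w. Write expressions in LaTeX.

Whatever form F(w) takes, F'(w) = f(w) is non-negotiable.
Check: d/dw[\frac{3 \cos{\left(\frac{w}{2} + 1 \right)}}{4}] = - \frac{3 \sin{\left(\frac{w}{2} + 1 \right)}}{8} = f(w).

F(w) = \frac{3 \cos{\left(\frac{w}{2} + 1 \right)}}{4} + C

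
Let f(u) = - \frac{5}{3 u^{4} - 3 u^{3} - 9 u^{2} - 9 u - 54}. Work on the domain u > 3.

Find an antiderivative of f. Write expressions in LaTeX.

An antiderivative is F(u) = - \frac{\log{\left(u - 3 \right)}}{36} + \frac{\log{\left(u + 2 \right)}}{21} - \frac{5 \log{\left(u^{2} + 3 \right)}}{504} + \frac{5 \sqrt{3} \operatorname{atan}{\left(\frac{\sqrt{3} u}{3} \right)}}{84}.

Factor the denominator (3 \left(u - 3\right) \left(u + 2\right) \left(u^{2} + 3\right)) and decompose: f = - \frac{5 \left(u - 9\right)}{252 \left(u^{2} + 3\right)} + \frac{1}{21 \left(u + 2\right)} - \frac{1}{36 \left(u - 3\right)}; each piece integrates to a log, atan, or power term.
Check: d/du[- \frac{\log{\left(u - 3 \right)}}{36} + \frac{\log{\left(u + 2 \right)}}{21} - \frac{5 \log{\left(u^{2} + 3 \right)}}{504} + \frac{5 \sqrt{3} \operatorname{atan}{\left(\frac{\sqrt{3} u}{3} \right)}}{84}] = - \frac{5}{3 u^{4} - 3 u^{3} - 9 u^{2} - 9 u - 54} = f(u).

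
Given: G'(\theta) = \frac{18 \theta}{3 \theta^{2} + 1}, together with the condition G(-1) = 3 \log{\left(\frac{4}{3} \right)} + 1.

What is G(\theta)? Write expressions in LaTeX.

G(\theta) = 3 \log{\left(\theta^{2} + \frac{1}{3} \right)} + 1

The substitution u = \theta^{2} + \frac{1}{3} works: G'(\theta) is exactly (dG/du)*(du/d\theta) for that inner function.
A general antiderivative is 3 \log{\left(\theta^{2} + \frac{1}{3} \right)} + C.
The condition gives C = 3 \log{\left(\frac{4}{3} \right)} + 1 - (3 \log{\left(\frac{4}{3} \right)}) = 1.
So G(\theta) = 3 \log{\left(\theta^{2} + \frac{1}{3} \right)} + 1.
Check: d/d\theta[3 \log{\left(\theta^{2} + \frac{1}{3} \right)} + 1] = \frac{18 \theta}{3 \theta^{2} + 1} = G'(\theta).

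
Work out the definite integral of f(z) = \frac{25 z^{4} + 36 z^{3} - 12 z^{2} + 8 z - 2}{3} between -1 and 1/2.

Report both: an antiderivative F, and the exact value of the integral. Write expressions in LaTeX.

Since d/dz undoes antidifferentiation here, F'(z) = f(z) is required of F(z).
F(z) = \frac{5 z^{5}}{3} + 3 z^{4} - \frac{4 z^{3}}{3} + \frac{4 z^{2}}{3} - \frac{2 z}{3} is an antiderivative of f.
Check: d/dz[\frac{5 z^{5}}{3} + 3 z^{4} - \frac{4 z^{3}}{3} + \frac{4 z^{2}}{3} - \frac{2 z}{3}] = \frac{25 z^{4}}{3} + 12 z^{3} - 4 z^{2} + \frac{8 z}{3} - \frac{2}{3}, which equals f(z).
F(1/2) = \frac{7}{96}; F(-1) = \frac{14}{3}.
Integral = F(1/2) - F(-1) = - \frac{147}{32}.

Antiderivative: F(z) = \frac{5 z^{5}}{3} + 3 z^{4} - \frac{4 z^{3}}{3} + \frac{4 z^{2}}{3} - \frac{2 z}{3}; value = - \frac{147}{32}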